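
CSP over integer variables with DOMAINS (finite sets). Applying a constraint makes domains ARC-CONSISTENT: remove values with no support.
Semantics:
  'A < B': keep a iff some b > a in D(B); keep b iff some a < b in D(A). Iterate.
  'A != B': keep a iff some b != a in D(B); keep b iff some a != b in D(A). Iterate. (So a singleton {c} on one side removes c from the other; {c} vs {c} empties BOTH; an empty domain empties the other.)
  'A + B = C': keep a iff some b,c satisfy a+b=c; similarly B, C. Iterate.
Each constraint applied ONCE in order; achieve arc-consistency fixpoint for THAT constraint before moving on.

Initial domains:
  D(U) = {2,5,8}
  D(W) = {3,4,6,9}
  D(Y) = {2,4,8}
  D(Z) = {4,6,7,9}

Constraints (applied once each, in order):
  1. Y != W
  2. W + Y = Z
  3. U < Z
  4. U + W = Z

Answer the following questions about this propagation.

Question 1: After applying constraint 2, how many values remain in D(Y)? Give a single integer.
Answer: 2

Derivation:
Constraint 1 (Y != W) on D(Y)={2,4,8} D(W)={3,4,6,9}: no change
Constraint 2 (W + Y = Z) on D(W)={3,4,6,9} D(Y)={2,4,8} D(Z)={4,6,7,9}: W {3,4,6,9}->{3,4}; Y {2,4,8}->{2,4}; Z {4,6,7,9}->{6,7}
So after constraint 2: D(Y)={2,4}, size = 2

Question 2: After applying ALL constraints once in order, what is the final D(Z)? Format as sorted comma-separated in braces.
Constraint 1 (Y != W) on D(Y)={2,4,8} D(W)={3,4,6,9}: no change
Constraint 2 (W + Y = Z) on D(W)={3,4,6,9} D(Y)={2,4,8} D(Z)={4,6,7,9}: W {3,4,6,9}->{3,4}; Y {2,4,8}->{2,4}; Z {4,6,7,9}->{6,7}
Constraint 3 (U < Z) on D(U)={2,5,8} D(Z)={6,7}: U {2,5,8}->{2,5}
Constraint 4 (U + W = Z) on D(U)={2,5} D(W)={3,4} D(Z)={6,7}: U {2,5}->{2}; W {3,4}->{4}; Z {6,7}->{6}
So after all 4 constraints: D(Z) = {6}

Answer: {6}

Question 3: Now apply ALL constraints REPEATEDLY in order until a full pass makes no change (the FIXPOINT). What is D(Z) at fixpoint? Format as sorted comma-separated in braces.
pass 0 (initial): D(Z)={4,6,7,9}
pass 1: U {2,5,8}->{2}; W {3,4,6,9}->{4}; Y {2,4,8}->{2,4}; Z {4,6,7,9}->{6}
pass 2: Y {2,4}->{2}
pass 3: no change
Fixpoint after 3 passes: D(Z) = {6}

Answer: {6}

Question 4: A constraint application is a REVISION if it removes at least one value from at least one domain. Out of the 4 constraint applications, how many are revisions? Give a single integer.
Constraint 1 (Y != W) on D(Y)={2,4,8} D(W)={3,4,6,9}: no change => not a revision
Constraint 2 (W + Y = Z) on D(W)={3,4,6,9} D(Y)={2,4,8} D(Z)={4,6,7,9}: W {3,4,6,9}->{3,4}; Y {2,4,8}->{2,4}; Z {4,6,7,9}->{6,7} => REVISION
Constraint 3 (U < Z) on D(U)={2,5,8} D(Z)={6,7}: U {2,5,8}->{2,5} => REVISION
Constraint 4 (U + W = Z) on D(U)={2,5} D(W)={3,4} D(Z)={6,7}: U {2,5}->{2}; W {3,4}->{4}; Z {6,7}->{6} => REVISION
Total revisions = 3

Answer: 3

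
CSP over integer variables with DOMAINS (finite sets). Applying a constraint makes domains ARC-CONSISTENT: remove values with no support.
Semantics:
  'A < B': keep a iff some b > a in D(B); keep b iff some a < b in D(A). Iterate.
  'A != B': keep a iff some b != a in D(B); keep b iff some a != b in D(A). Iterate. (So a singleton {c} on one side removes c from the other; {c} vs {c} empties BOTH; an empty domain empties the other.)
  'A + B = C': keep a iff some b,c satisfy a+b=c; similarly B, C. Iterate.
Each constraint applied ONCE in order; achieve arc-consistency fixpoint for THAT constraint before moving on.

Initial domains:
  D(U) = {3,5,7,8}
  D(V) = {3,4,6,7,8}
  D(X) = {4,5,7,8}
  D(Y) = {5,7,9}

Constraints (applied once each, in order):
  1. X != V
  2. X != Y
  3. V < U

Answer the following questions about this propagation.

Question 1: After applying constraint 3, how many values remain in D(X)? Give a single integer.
Answer: 4

Derivation:
Constraint 1 (X != V) on D(X)={4,5,7,8} D(V)={3,4,6,7,8}: no change
Constraint 2 (X != Y) on D(X)={4,5,7,8} D(Y)={5,7,9}: no change
Constraint 3 (V < U) on D(V)={3,4,6,7,8} D(U)={3,5,7,8}: V {3,4,6,7,8}->{3,4,6,7}; U {3,5,7,8}->{5,7,8}
So after constraint 3: D(X)={4,5,7,8}, size = 4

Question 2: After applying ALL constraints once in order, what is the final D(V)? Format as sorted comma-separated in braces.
Answer: {3,4,6,7}

Derivation:
Constraint 1 (X != V) on D(X)={4,5,7,8} D(V)={3,4,6,7,8}: no change
Constraint 2 (X != Y) on D(X)={4,5,7,8} D(Y)={5,7,9}: no change
Constraint 3 (V < U) on D(V)={3,4,6,7,8} D(U)={3,5,7,8}: V {3,4,6,7,8}->{3,4,6,7}; U {3,5,7,8}->{5,7,8}
So after all 3 constraints: D(V) = {3,4,6,7}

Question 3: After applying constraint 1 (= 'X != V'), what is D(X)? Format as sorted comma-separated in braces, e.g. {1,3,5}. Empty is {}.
Constraint 1 (X != V) on D(X)={4,5,7,8} D(V)={3,4,6,7,8}: no change
So after constraint 1: D(X) = {4,5,7,8}

Answer: {4,5,7,8}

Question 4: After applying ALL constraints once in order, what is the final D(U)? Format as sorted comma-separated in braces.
Constraint 1 (X != V) on D(X)={4,5,7,8} D(V)={3,4,6,7,8}: no change
Constraint 2 (X != Y) on D(X)={4,5,7,8} D(Y)={5,7,9}: no change
Constraint 3 (V < U) on D(V)={3,4,6,7,8} D(U)={3,5,7,8}: V {3,4,6,7,8}->{3,4,6,7}; U {3,5,7,8}->{5,7,8}
So after all 3 constraints: D(U) = {5,7,8}

Answer: {5,7,8}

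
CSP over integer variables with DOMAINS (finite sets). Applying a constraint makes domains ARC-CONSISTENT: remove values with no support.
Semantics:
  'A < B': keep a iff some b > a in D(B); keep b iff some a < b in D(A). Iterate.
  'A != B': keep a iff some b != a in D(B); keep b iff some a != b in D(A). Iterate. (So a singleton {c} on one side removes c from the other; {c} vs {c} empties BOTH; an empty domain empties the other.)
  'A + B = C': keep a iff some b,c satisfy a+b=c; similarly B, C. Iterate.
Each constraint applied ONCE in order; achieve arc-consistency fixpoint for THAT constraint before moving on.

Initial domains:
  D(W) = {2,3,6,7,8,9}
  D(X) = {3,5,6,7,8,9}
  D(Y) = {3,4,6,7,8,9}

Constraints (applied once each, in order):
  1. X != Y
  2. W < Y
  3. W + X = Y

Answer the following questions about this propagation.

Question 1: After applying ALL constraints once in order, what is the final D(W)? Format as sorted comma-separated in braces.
Answer: {2,3,6}

Derivation:
Constraint 1 (X != Y) on D(X)={3,5,6,7,8,9} D(Y)={3,4,6,7,8,9}: no change
Constraint 2 (W < Y) on D(W)={2,3,6,7,8,9} D(Y)={3,4,6,7,8,9}: W {2,3,6,7,8,9}->{2,3,6,7,8}
Constraint 3 (W + X = Y) on D(W)={2,3,6,7,8} D(X)={3,5,6,7,8,9} D(Y)={3,4,6,7,8,9}: W {2,3,6,7,8}->{2,3,6}; X {3,5,6,7,8,9}->{3,5,6,7}; Y {3,4,6,7,8,9}->{6,7,8,9}
So after all 3 constraints: D(W) = {2,3,6}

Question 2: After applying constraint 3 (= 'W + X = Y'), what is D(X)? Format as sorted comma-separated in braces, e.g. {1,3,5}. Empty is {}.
Constraint 1 (X != Y) on D(X)={3,5,6,7,8,9} D(Y)={3,4,6,7,8,9}: no change
Constraint 2 (W < Y) on D(W)={2,3,6,7,8,9} D(Y)={3,4,6,7,8,9}: W {2,3,6,7,8,9}->{2,3,6,7,8}
Constraint 3 (W + X = Y) on D(W)={2,3,6,7,8} D(X)={3,5,6,7,8,9} D(Y)={3,4,6,7,8,9}: W {2,3,6,7,8}->{2,3,6}; X {3,5,6,7,8,9}->{3,5,6,7}; Y {3,4,6,7,8,9}->{6,7,8,9}
So after constraint 3: D(X) = {3,5,6,7}

Answer: {3,5,6,7}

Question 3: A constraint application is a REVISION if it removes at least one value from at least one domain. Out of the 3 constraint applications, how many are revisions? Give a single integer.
Constraint 1 (X != Y) on D(X)={3,5,6,7,8,9} D(Y)={3,4,6,7,8,9}: no change => not a revision
Constraint 2 (W < Y) on D(W)={2,3,6,7,8,9} D(Y)={3,4,6,7,8,9}: W {2,3,6,7,8,9}->{2,3,6,7,8} => REVISION
Constraint 3 (W + X = Y) on D(W)={2,3,6,7,8} D(X)={3,5,6,7,8,9} D(Y)={3,4,6,7,8,9}: W {2,3,6,7,8}->{2,3,6}; X {3,5,6,7,8,9}->{3,5,6,7}; Y {3,4,6,7,8,9}->{6,7,8,9} => REVISION
Total revisions = 2

Answer: 2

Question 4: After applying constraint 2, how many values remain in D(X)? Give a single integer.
Constraint 1 (X != Y) on D(X)={3,5,6,7,8,9} D(Y)={3,4,6,7,8,9}: no change
Constraint 2 (W < Y) on D(W)={2,3,6,7,8,9} D(Y)={3,4,6,7,8,9}: W {2,3,6,7,8,9}->{2,3,6,7,8}
So after constraint 2: D(X)={3,5,6,7,8,9}, size = 6

Answer: 6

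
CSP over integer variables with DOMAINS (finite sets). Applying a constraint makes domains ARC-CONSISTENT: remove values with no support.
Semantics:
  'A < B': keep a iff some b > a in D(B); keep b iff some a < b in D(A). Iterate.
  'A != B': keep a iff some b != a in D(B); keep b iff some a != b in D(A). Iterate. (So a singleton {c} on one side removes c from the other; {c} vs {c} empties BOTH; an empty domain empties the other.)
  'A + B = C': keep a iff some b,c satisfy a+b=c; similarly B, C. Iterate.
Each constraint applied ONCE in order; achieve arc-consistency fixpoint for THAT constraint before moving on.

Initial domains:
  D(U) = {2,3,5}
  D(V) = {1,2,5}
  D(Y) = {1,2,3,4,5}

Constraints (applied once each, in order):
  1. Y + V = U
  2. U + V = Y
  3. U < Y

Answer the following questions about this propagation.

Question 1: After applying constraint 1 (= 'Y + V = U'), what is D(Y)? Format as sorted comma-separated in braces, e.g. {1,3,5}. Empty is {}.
Answer: {1,2,3,4}

Derivation:
Constraint 1 (Y + V = U) on D(Y)={1,2,3,4,5} D(V)={1,2,5} D(U)={2,3,5}: Y {1,2,3,4,5}->{1,2,3,4}; V {1,2,5}->{1,2}
So after constraint 1: D(Y) = {1,2,3,4}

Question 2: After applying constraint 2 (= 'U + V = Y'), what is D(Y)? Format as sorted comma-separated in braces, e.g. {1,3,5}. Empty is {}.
Answer: {3,4}

Derivation:
Constraint 1 (Y + V = U) on D(Y)={1,2,3,4,5} D(V)={1,2,5} D(U)={2,3,5}: Y {1,2,3,4,5}->{1,2,3,4}; V {1,2,5}->{1,2}
Constraint 2 (U + V = Y) on D(U)={2,3,5} D(V)={1,2} D(Y)={1,2,3,4}: U {2,3,5}->{2,3}; Y {1,2,3,4}->{3,4}
So after constraint 2: D(Y) = {3,4}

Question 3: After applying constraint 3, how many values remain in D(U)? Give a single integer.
Answer: 2

Derivation:
Constraint 1 (Y + V = U) on D(Y)={1,2,3,4,5} D(V)={1,2,5} D(U)={2,3,5}: Y {1,2,3,4,5}->{1,2,3,4}; V {1,2,5}->{1,2}
Constraint 2 (U + V = Y) on D(U)={2,3,5} D(V)={1,2} D(Y)={1,2,3,4}: U {2,3,5}->{2,3}; Y {1,2,3,4}->{3,4}
Constraint 3 (U < Y) on D(U)={2,3} D(Y)={3,4}: no change
So after constraint 3: D(U)={2,3}, size = 2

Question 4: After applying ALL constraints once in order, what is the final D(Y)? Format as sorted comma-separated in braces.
Constraint 1 (Y + V = U) on D(Y)={1,2,3,4,5} D(V)={1,2,5} D(U)={2,3,5}: Y {1,2,3,4,5}->{1,2,3,4}; V {1,2,5}->{1,2}
Constraint 2 (U + V = Y) on D(U)={2,3,5} D(V)={1,2} D(Y)={1,2,3,4}: U {2,3,5}->{2,3}; Y {1,2,3,4}->{3,4}
Constraint 3 (U < Y) on D(U)={2,3} D(Y)={3,4}: no change
So after all 3 constraints: D(Y) = {3,4}

Answer: {3,4}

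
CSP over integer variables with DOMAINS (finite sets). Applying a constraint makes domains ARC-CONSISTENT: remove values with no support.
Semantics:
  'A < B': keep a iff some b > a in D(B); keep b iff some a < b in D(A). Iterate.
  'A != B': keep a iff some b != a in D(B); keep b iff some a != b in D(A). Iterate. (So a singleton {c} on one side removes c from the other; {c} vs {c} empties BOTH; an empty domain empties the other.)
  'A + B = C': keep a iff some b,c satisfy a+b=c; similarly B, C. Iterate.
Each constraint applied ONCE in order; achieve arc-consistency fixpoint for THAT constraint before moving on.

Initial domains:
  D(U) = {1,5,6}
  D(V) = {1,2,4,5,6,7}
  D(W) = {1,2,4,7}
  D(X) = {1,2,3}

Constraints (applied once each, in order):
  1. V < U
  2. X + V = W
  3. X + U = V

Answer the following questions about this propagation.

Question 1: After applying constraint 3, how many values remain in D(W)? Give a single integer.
Answer: 3

Derivation:
Constraint 1 (V < U) on D(V)={1,2,4,5,6,7} D(U)={1,5,6}: V {1,2,4,5,6,7}->{1,2,4,5}; U {1,5,6}->{5,6}
Constraint 2 (X + V = W) on D(X)={1,2,3} D(V)={1,2,4,5} D(W)={1,2,4,7}: W {1,2,4,7}->{2,4,7}
Constraint 3 (X + U = V) on D(X)={1,2,3} D(U)={5,6} D(V)={1,2,4,5}: X {1,2,3}->{}; U {5,6}->{}; V {1,2,4,5}->{}
So after constraint 3: D(W)={2,4,7}, size = 3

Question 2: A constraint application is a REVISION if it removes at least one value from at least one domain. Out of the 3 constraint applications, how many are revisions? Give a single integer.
Constraint 1 (V < U) on D(V)={1,2,4,5,6,7} D(U)={1,5,6}: V {1,2,4,5,6,7}->{1,2,4,5}; U {1,5,6}->{5,6} => REVISION
Constraint 2 (X + V = W) on D(X)={1,2,3} D(V)={1,2,4,5} D(W)={1,2,4,7}: W {1,2,4,7}->{2,4,7} => REVISION
Constraint 3 (X + U = V) on D(X)={1,2,3} D(U)={5,6} D(V)={1,2,4,5}: X {1,2,3}->{}; U {5,6}->{}; V {1,2,4,5}->{} => REVISION
Total revisions = 3

Answer: 3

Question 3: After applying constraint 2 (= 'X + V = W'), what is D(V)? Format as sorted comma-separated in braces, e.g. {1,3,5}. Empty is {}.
Constraint 1 (V < U) on D(V)={1,2,4,5,6,7} D(U)={1,5,6}: V {1,2,4,5,6,7}->{1,2,4,5}; U {1,5,6}->{5,6}
Constraint 2 (X + V = W) on D(X)={1,2,3} D(V)={1,2,4,5} D(W)={1,2,4,7}: W {1,2,4,7}->{2,4,7}
So after constraint 2: D(V) = {1,2,4,5}

Answer: {1,2,4,5}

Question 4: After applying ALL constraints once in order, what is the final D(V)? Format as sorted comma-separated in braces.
Constraint 1 (V < U) on D(V)={1,2,4,5,6,7} D(U)={1,5,6}: V {1,2,4,5,6,7}->{1,2,4,5}; U {1,5,6}->{5,6}
Constraint 2 (X + V = W) on D(X)={1,2,3} D(V)={1,2,4,5} D(W)={1,2,4,7}: W {1,2,4,7}->{2,4,7}
Constraint 3 (X + U = V) on D(X)={1,2,3} D(U)={5,6} D(V)={1,2,4,5}: X {1,2,3}->{}; U {5,6}->{}; V {1,2,4,5}->{}
So after all 3 constraints: D(V) = {}

Answer: {}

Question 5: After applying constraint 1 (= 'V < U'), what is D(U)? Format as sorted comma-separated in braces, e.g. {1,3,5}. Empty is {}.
Constraint 1 (V < U) on D(V)={1,2,4,5,6,7} D(U)={1,5,6}: V {1,2,4,5,6,7}->{1,2,4,5}; U {1,5,6}->{5,6}
So after constraint 1: D(U) = {5,6}

Answer: {5,6}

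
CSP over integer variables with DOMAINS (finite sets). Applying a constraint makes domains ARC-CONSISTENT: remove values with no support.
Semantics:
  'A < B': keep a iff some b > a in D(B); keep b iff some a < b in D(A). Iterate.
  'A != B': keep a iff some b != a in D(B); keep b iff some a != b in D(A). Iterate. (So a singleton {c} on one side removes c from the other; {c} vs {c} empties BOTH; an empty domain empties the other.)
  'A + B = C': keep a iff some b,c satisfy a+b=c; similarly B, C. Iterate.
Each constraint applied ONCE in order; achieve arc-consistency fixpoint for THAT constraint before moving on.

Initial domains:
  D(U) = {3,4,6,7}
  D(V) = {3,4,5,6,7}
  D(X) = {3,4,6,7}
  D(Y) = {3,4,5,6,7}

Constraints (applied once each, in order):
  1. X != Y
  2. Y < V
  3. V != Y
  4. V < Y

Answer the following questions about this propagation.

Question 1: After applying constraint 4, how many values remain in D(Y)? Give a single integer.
Constraint 1 (X != Y) on D(X)={3,4,6,7} D(Y)={3,4,5,6,7}: no change
Constraint 2 (Y < V) on D(Y)={3,4,5,6,7} D(V)={3,4,5,6,7}: Y {3,4,5,6,7}->{3,4,5,6}; V {3,4,5,6,7}->{4,5,6,7}
Constraint 3 (V != Y) on D(V)={4,5,6,7} D(Y)={3,4,5,6}: no change
Constraint 4 (V < Y) on D(V)={4,5,6,7} D(Y)={3,4,5,6}: V {4,5,6,7}->{4,5}; Y {3,4,5,6}->{5,6}
So after constraint 4: D(Y)={5,6}, size = 2

Answer: 2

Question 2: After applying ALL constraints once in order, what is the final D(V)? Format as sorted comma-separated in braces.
Constraint 1 (X != Y) on D(X)={3,4,6,7} D(Y)={3,4,5,6,7}: no change
Constraint 2 (Y < V) on D(Y)={3,4,5,6,7} D(V)={3,4,5,6,7}: Y {3,4,5,6,7}->{3,4,5,6}; V {3,4,5,6,7}->{4,5,6,7}
Constraint 3 (V != Y) on D(V)={4,5,6,7} D(Y)={3,4,5,6}: no change
Constraint 4 (V < Y) on D(V)={4,5,6,7} D(Y)={3,4,5,6}: V {4,5,6,7}->{4,5}; Y {3,4,5,6}->{5,6}
So after all 4 constraints: D(V) = {4,5}

Answer: {4,5}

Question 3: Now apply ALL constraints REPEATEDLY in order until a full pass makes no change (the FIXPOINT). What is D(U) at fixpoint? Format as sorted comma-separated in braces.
Answer: {3,4,6,7}

Derivation:
pass 0 (initial): D(U)={3,4,6,7}
pass 1: V {3,4,5,6,7}->{4,5}; Y {3,4,5,6,7}->{5,6}
pass 2: V {4,5}->{}; Y {5,6}->{}
pass 3: X {3,4,6,7}->{}
pass 4: no change
Fixpoint after 4 passes: D(U) = {3,4,6,7}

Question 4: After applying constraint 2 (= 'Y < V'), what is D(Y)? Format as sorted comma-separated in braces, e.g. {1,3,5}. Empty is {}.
Constraint 1 (X != Y) on D(X)={3,4,6,7} D(Y)={3,4,5,6,7}: no change
Constraint 2 (Y < V) on D(Y)={3,4,5,6,7} D(V)={3,4,5,6,7}: Y {3,4,5,6,7}->{3,4,5,6}; V {3,4,5,6,7}->{4,5,6,7}
So after constraint 2: D(Y) = {3,4,5,6}

Answer: {3,4,5,6}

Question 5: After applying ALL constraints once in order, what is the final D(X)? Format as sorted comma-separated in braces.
Answer: {3,4,6,7}

Derivation:
Constraint 1 (X != Y) on D(X)={3,4,6,7} D(Y)={3,4,5,6,7}: no change
Constraint 2 (Y < V) on D(Y)={3,4,5,6,7} D(V)={3,4,5,6,7}: Y {3,4,5,6,7}->{3,4,5,6}; V {3,4,5,6,7}->{4,5,6,7}
Constraint 3 (V != Y) on D(V)={4,5,6,7} D(Y)={3,4,5,6}: no change
Constraint 4 (V < Y) on D(V)={4,5,6,7} D(Y)={3,4,5,6}: V {4,5,6,7}->{4,5}; Y {3,4,5,6}->{5,6}
So after all 4 constraints: D(X) = {3,4,6,7}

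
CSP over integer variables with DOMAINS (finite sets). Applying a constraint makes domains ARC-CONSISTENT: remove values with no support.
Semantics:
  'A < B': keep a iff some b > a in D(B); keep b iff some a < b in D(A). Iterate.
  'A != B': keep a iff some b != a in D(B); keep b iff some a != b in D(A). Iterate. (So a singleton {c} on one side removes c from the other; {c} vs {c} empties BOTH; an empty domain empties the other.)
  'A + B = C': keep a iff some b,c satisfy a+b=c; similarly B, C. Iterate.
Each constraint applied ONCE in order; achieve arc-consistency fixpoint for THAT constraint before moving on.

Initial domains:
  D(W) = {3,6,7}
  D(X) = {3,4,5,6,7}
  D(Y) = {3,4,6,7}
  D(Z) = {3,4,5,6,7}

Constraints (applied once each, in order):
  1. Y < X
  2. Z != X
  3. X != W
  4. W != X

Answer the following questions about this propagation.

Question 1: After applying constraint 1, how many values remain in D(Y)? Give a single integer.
Constraint 1 (Y < X) on D(Y)={3,4,6,7} D(X)={3,4,5,6,7}: Y {3,4,6,7}->{3,4,6}; X {3,4,5,6,7}->{4,5,6,7}
So after constraint 1: D(Y)={3,4,6}, size = 3

Answer: 3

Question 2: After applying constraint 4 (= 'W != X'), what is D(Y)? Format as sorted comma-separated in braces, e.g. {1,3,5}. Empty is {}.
Constraint 1 (Y < X) on D(Y)={3,4,6,7} D(X)={3,4,5,6,7}: Y {3,4,6,7}->{3,4,6}; X {3,4,5,6,7}->{4,5,6,7}
Constraint 2 (Z != X) on D(Z)={3,4,5,6,7} D(X)={4,5,6,7}: no change
Constraint 3 (X != W) on D(X)={4,5,6,7} D(W)={3,6,7}: no change
Constraint 4 (W != X) on D(W)={3,6,7} D(X)={4,5,6,7}: no change
So after constraint 4: D(Y) = {3,4,6}

Answer: {3,4,6}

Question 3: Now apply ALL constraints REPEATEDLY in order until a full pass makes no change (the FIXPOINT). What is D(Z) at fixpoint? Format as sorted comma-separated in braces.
Answer: {3,4,5,6,7}

Derivation:
pass 0 (initial): D(Z)={3,4,5,6,7}
pass 1: X {3,4,5,6,7}->{4,5,6,7}; Y {3,4,6,7}->{3,4,6}
pass 2: no change
Fixpoint after 2 passes: D(Z) = {3,4,5,6,7}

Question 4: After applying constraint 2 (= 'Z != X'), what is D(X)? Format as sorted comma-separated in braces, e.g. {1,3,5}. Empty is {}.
Answer: {4,5,6,7}

Derivation:
Constraint 1 (Y < X) on D(Y)={3,4,6,7} D(X)={3,4,5,6,7}: Y {3,4,6,7}->{3,4,6}; X {3,4,5,6,7}->{4,5,6,7}
Constraint 2 (Z != X) on D(Z)={3,4,5,6,7} D(X)={4,5,6,7}: no change
So after constraint 2: D(X) = {4,5,6,7}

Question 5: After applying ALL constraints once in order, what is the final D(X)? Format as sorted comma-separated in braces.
Constraint 1 (Y < X) on D(Y)={3,4,6,7} D(X)={3,4,5,6,7}: Y {3,4,6,7}->{3,4,6}; X {3,4,5,6,7}->{4,5,6,7}
Constraint 2 (Z != X) on D(Z)={3,4,5,6,7} D(X)={4,5,6,7}: no change
Constraint 3 (X != W) on D(X)={4,5,6,7} D(W)={3,6,7}: no change
Constraint 4 (W != X) on D(W)={3,6,7} D(X)={4,5,6,7}: no change
So after all 4 constraints: D(X) = {4,5,6,7}

Answer: {4,5,6,7}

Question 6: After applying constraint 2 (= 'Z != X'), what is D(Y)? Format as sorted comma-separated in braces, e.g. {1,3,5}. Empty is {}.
Constraint 1 (Y < X) on D(Y)={3,4,6,7} D(X)={3,4,5,6,7}: Y {3,4,6,7}->{3,4,6}; X {3,4,5,6,7}->{4,5,6,7}
Constraint 2 (Z != X) on D(Z)={3,4,5,6,7} D(X)={4,5,6,7}: no change
So after constraint 2: D(Y) = {3,4,6}

Answer: {3,4,6}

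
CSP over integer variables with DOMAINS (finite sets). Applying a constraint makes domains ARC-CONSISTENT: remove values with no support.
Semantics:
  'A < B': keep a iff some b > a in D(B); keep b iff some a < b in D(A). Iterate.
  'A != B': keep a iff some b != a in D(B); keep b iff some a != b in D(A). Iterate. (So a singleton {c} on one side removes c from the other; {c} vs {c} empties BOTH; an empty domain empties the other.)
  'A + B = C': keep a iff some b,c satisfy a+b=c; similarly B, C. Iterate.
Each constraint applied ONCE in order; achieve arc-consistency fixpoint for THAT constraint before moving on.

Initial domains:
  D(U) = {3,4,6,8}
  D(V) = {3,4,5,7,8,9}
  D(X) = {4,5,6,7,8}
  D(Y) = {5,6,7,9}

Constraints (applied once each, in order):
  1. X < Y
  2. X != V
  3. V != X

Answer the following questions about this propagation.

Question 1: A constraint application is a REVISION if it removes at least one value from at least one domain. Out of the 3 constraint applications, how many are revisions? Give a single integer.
Constraint 1 (X < Y) on D(X)={4,5,6,7,8} D(Y)={5,6,7,9}: no change => not a revision
Constraint 2 (X != V) on D(X)={4,5,6,7,8} D(V)={3,4,5,7,8,9}: no change => not a revision
Constraint 3 (V != X) on D(V)={3,4,5,7,8,9} D(X)={4,5,6,7,8}: no change => not a revision
Total revisions = 0

Answer: 0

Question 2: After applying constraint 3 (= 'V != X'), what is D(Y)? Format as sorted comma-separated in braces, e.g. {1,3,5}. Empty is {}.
Answer: {5,6,7,9}

Derivation:
Constraint 1 (X < Y) on D(X)={4,5,6,7,8} D(Y)={5,6,7,9}: no change
Constraint 2 (X != V) on D(X)={4,5,6,7,8} D(V)={3,4,5,7,8,9}: no change
Constraint 3 (V != X) on D(V)={3,4,5,7,8,9} D(X)={4,5,6,7,8}: no change
So after constraint 3: D(Y) = {5,6,7,9}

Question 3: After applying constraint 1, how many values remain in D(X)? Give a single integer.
Answer: 5

Derivation:
Constraint 1 (X < Y) on D(X)={4,5,6,7,8} D(Y)={5,6,7,9}: no change
So after constraint 1: D(X)={4,5,6,7,8}, size = 5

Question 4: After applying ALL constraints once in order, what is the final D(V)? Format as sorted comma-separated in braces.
Constraint 1 (X < Y) on D(X)={4,5,6,7,8} D(Y)={5,6,7,9}: no change
Constraint 2 (X != V) on D(X)={4,5,6,7,8} D(V)={3,4,5,7,8,9}: no change
Constraint 3 (V != X) on D(V)={3,4,5,7,8,9} D(X)={4,5,6,7,8}: no change
So after all 3 constraints: D(V) = {3,4,5,7,8,9}

Answer: {3,4,5,7,8,9}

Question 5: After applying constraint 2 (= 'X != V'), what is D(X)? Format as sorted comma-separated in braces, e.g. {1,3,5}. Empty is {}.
Constraint 1 (X < Y) on D(X)={4,5,6,7,8} D(Y)={5,6,7,9}: no change
Constraint 2 (X != V) on D(X)={4,5,6,7,8} D(V)={3,4,5,7,8,9}: no change
So after constraint 2: D(X) = {4,5,6,7,8}

Answer: {4,5,6,7,8}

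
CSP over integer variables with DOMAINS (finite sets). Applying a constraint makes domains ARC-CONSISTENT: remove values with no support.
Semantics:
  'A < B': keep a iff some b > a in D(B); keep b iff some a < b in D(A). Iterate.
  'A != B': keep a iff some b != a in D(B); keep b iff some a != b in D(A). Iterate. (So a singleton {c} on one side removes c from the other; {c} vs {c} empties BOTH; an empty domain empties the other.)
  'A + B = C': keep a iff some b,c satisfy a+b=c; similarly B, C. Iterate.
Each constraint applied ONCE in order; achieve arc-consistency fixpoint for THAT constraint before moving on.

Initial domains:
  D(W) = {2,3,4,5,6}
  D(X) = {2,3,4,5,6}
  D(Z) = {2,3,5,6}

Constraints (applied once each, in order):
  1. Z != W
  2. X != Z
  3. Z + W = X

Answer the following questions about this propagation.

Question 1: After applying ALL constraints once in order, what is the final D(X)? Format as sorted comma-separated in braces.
Constraint 1 (Z != W) on D(Z)={2,3,5,6} D(W)={2,3,4,5,6}: no change
Constraint 2 (X != Z) on D(X)={2,3,4,5,6} D(Z)={2,3,5,6}: no change
Constraint 3 (Z + W = X) on D(Z)={2,3,5,6} D(W)={2,3,4,5,6} D(X)={2,3,4,5,6}: Z {2,3,5,6}->{2,3}; W {2,3,4,5,6}->{2,3,4}; X {2,3,4,5,6}->{4,5,6}
So after all 3 constraints: D(X) = {4,5,6}

Answer: {4,5,6}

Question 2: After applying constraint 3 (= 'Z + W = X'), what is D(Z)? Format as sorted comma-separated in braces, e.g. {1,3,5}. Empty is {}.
Answer: {2,3}

Derivation:
Constraint 1 (Z != W) on D(Z)={2,3,5,6} D(W)={2,3,4,5,6}: no change
Constraint 2 (X != Z) on D(X)={2,3,4,5,6} D(Z)={2,3,5,6}: no change
Constraint 3 (Z + W = X) on D(Z)={2,3,5,6} D(W)={2,3,4,5,6} D(X)={2,3,4,5,6}: Z {2,3,5,6}->{2,3}; W {2,3,4,5,6}->{2,3,4}; X {2,3,4,5,6}->{4,5,6}
So after constraint 3: D(Z) = {2,3}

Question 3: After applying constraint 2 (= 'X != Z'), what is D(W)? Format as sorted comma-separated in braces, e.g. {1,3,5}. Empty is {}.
Constraint 1 (Z != W) on D(Z)={2,3,5,6} D(W)={2,3,4,5,6}: no change
Constraint 2 (X != Z) on D(X)={2,3,4,5,6} D(Z)={2,3,5,6}: no change
So after constraint 2: D(W) = {2,3,4,5,6}

Answer: {2,3,4,5,6}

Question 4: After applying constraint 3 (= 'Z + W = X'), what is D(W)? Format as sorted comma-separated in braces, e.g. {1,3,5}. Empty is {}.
Constraint 1 (Z != W) on D(Z)={2,3,5,6} D(W)={2,3,4,5,6}: no change
Constraint 2 (X != Z) on D(X)={2,3,4,5,6} D(Z)={2,3,5,6}: no change
Constraint 3 (Z + W = X) on D(Z)={2,3,5,6} D(W)={2,3,4,5,6} D(X)={2,3,4,5,6}: Z {2,3,5,6}->{2,3}; W {2,3,4,5,6}->{2,3,4}; X {2,3,4,5,6}->{4,5,6}
So after constraint 3: D(W) = {2,3,4}

Answer: {2,3,4}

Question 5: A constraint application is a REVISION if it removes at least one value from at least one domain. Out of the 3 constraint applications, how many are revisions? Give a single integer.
Answer: 1

Derivation:
Constraint 1 (Z != W) on D(Z)={2,3,5,6} D(W)={2,3,4,5,6}: no change => not a revision
Constraint 2 (X != Z) on D(X)={2,3,4,5,6} D(Z)={2,3,5,6}: no change => not a revision
Constraint 3 (Z + W = X) on D(Z)={2,3,5,6} D(W)={2,3,4,5,6} D(X)={2,3,4,5,6}: Z {2,3,5,6}->{2,3}; W {2,3,4,5,6}->{2,3,4}; X {2,3,4,5,6}->{4,5,6} => REVISION
Total revisions = 1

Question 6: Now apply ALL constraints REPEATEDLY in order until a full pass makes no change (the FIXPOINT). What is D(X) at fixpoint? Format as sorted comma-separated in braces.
Answer: {4,5,6}

Derivation:
pass 0 (initial): D(X)={2,3,4,5,6}
pass 1: W {2,3,4,5,6}->{2,3,4}; X {2,3,4,5,6}->{4,5,6}; Z {2,3,5,6}->{2,3}
pass 2: no change
Fixpoint after 2 passes: D(X) = {4,5,6}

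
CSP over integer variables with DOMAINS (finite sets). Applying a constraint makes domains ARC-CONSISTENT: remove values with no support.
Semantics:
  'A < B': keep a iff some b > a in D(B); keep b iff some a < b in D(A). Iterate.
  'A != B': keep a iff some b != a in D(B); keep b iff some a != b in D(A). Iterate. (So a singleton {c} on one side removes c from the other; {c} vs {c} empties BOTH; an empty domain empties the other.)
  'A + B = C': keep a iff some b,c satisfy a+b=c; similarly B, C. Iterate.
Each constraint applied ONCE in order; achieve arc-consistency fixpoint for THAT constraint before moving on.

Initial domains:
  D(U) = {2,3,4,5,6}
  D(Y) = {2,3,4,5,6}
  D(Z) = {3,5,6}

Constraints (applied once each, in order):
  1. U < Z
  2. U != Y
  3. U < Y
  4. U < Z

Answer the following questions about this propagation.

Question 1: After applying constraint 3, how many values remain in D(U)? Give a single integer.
Answer: 4

Derivation:
Constraint 1 (U < Z) on D(U)={2,3,4,5,6} D(Z)={3,5,6}: U {2,3,4,5,6}->{2,3,4,5}
Constraint 2 (U != Y) on D(U)={2,3,4,5} D(Y)={2,3,4,5,6}: no change
Constraint 3 (U < Y) on D(U)={2,3,4,5} D(Y)={2,3,4,5,6}: Y {2,3,4,5,6}->{3,4,5,6}
So after constraint 3: D(U)={2,3,4,5}, size = 4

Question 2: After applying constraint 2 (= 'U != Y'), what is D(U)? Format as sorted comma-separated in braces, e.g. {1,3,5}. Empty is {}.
Answer: {2,3,4,5}

Derivation:
Constraint 1 (U < Z) on D(U)={2,3,4,5,6} D(Z)={3,5,6}: U {2,3,4,5,6}->{2,3,4,5}
Constraint 2 (U != Y) on D(U)={2,3,4,5} D(Y)={2,3,4,5,6}: no change
So after constraint 2: D(U) = {2,3,4,5}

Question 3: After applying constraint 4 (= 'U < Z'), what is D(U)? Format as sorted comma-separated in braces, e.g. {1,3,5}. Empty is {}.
Constraint 1 (U < Z) on D(U)={2,3,4,5,6} D(Z)={3,5,6}: U {2,3,4,5,6}->{2,3,4,5}
Constraint 2 (U != Y) on D(U)={2,3,4,5} D(Y)={2,3,4,5,6}: no change
Constraint 3 (U < Y) on D(U)={2,3,4,5} D(Y)={2,3,4,5,6}: Y {2,3,4,5,6}->{3,4,5,6}
Constraint 4 (U < Z) on D(U)={2,3,4,5} D(Z)={3,5,6}: no change
So after constraint 4: D(U) = {2,3,4,5}

Answer: {2,3,4,5}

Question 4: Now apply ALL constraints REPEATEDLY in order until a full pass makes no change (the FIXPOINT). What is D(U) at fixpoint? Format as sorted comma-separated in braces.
pass 0 (initial): D(U)={2,3,4,5,6}
pass 1: U {2,3,4,5,6}->{2,3,4,5}; Y {2,3,4,5,6}->{3,4,5,6}
pass 2: no change
Fixpoint after 2 passes: D(U) = {2,3,4,5}

Answer: {2,3,4,5}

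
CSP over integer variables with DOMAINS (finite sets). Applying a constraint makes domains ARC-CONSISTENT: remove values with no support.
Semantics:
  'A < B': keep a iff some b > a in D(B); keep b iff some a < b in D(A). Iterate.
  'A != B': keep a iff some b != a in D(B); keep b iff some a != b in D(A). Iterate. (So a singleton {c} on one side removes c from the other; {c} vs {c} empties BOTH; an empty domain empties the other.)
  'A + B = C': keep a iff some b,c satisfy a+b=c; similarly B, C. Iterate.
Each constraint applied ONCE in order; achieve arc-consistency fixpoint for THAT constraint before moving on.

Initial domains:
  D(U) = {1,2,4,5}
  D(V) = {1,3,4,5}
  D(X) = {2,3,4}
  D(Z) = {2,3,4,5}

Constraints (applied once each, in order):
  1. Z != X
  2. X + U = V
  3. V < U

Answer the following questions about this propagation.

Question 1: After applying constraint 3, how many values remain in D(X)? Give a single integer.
Constraint 1 (Z != X) on D(Z)={2,3,4,5} D(X)={2,3,4}: no change
Constraint 2 (X + U = V) on D(X)={2,3,4} D(U)={1,2,4,5} D(V)={1,3,4,5}: U {1,2,4,5}->{1,2}; V {1,3,4,5}->{3,4,5}
Constraint 3 (V < U) on D(V)={3,4,5} D(U)={1,2}: V {3,4,5}->{}; U {1,2}->{}
So after constraint 3: D(X)={2,3,4}, size = 3

Answer: 3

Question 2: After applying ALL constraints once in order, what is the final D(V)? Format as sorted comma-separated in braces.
Answer: {}

Derivation:
Constraint 1 (Z != X) on D(Z)={2,3,4,5} D(X)={2,3,4}: no change
Constraint 2 (X + U = V) on D(X)={2,3,4} D(U)={1,2,4,5} D(V)={1,3,4,5}: U {1,2,4,5}->{1,2}; V {1,3,4,5}->{3,4,5}
Constraint 3 (V < U) on D(V)={3,4,5} D(U)={1,2}: V {3,4,5}->{}; U {1,2}->{}
So after all 3 constraints: D(V) = {}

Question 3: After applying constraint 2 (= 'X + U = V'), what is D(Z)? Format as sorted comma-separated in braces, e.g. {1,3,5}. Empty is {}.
Answer: {2,3,4,5}

Derivation:
Constraint 1 (Z != X) on D(Z)={2,3,4,5} D(X)={2,3,4}: no change
Constraint 2 (X + U = V) on D(X)={2,3,4} D(U)={1,2,4,5} D(V)={1,3,4,5}: U {1,2,4,5}->{1,2}; V {1,3,4,5}->{3,4,5}
So after constraint 2: D(Z) = {2,3,4,5}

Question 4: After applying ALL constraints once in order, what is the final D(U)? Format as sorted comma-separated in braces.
Answer: {}

Derivation:
Constraint 1 (Z != X) on D(Z)={2,3,4,5} D(X)={2,3,4}: no change
Constraint 2 (X + U = V) on D(X)={2,3,4} D(U)={1,2,4,5} D(V)={1,3,4,5}: U {1,2,4,5}->{1,2}; V {1,3,4,5}->{3,4,5}
Constraint 3 (V < U) on D(V)={3,4,5} D(U)={1,2}: V {3,4,5}->{}; U {1,2}->{}
So after all 3 constraints: D(U) = {}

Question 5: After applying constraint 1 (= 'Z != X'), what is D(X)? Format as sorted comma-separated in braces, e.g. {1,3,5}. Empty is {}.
Answer: {2,3,4}

Derivation:
Constraint 1 (Z != X) on D(Z)={2,3,4,5} D(X)={2,3,4}: no change
So after constraint 1: D(X) = {2,3,4}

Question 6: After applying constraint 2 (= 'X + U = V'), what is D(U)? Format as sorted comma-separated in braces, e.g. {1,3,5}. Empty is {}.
Answer: {1,2}

Derivation:
Constraint 1 (Z != X) on D(Z)={2,3,4,5} D(X)={2,3,4}: no change
Constraint 2 (X + U = V) on D(X)={2,3,4} D(U)={1,2,4,5} D(V)={1,3,4,5}: U {1,2,4,5}->{1,2}; V {1,3,4,5}->{3,4,5}
So after constraint 2: D(U) = {1,2}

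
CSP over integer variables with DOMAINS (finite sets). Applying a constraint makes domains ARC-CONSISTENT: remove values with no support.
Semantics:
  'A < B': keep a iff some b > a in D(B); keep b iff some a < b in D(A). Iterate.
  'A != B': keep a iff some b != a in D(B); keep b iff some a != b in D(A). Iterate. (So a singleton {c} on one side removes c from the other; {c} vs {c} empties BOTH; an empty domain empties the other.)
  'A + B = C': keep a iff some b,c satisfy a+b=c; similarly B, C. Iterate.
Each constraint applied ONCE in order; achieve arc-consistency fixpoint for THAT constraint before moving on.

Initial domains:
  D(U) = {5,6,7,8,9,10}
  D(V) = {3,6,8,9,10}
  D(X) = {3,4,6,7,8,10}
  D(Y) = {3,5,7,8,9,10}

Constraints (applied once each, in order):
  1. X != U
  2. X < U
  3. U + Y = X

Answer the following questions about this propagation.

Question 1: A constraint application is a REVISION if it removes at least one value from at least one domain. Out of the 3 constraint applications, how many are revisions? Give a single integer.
Constraint 1 (X != U) on D(X)={3,4,6,7,8,10} D(U)={5,6,7,8,9,10}: no change => not a revision
Constraint 2 (X < U) on D(X)={3,4,6,7,8,10} D(U)={5,6,7,8,9,10}: X {3,4,6,7,8,10}->{3,4,6,7,8} => REVISION
Constraint 3 (U + Y = X) on D(U)={5,6,7,8,9,10} D(Y)={3,5,7,8,9,10} D(X)={3,4,6,7,8}: U {5,6,7,8,9,10}->{5}; Y {3,5,7,8,9,10}->{3}; X {3,4,6,7,8}->{8} => REVISION
Total revisions = 2

Answer: 2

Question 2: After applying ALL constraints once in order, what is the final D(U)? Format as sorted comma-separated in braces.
Answer: {5}

Derivation:
Constraint 1 (X != U) on D(X)={3,4,6,7,8,10} D(U)={5,6,7,8,9,10}: no change
Constraint 2 (X < U) on D(X)={3,4,6,7,8,10} D(U)={5,6,7,8,9,10}: X {3,4,6,7,8,10}->{3,4,6,7,8}
Constraint 3 (U + Y = X) on D(U)={5,6,7,8,9,10} D(Y)={3,5,7,8,9,10} D(X)={3,4,6,7,8}: U {5,6,7,8,9,10}->{5}; Y {3,5,7,8,9,10}->{3}; X {3,4,6,7,8}->{8}
So after all 3 constraints: D(U) = {5}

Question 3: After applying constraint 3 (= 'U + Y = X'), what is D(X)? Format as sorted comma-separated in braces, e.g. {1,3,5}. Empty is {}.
Constraint 1 (X != U) on D(X)={3,4,6,7,8,10} D(U)={5,6,7,8,9,10}: no change
Constraint 2 (X < U) on D(X)={3,4,6,7,8,10} D(U)={5,6,7,8,9,10}: X {3,4,6,7,8,10}->{3,4,6,7,8}
Constraint 3 (U + Y = X) on D(U)={5,6,7,8,9,10} D(Y)={3,5,7,8,9,10} D(X)={3,4,6,7,8}: U {5,6,7,8,9,10}->{5}; Y {3,5,7,8,9,10}->{3}; X {3,4,6,7,8}->{8}
So after constraint 3: D(X) = {8}

Answer: {8}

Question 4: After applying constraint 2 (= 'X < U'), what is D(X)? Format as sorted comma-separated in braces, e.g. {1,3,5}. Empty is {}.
Answer: {3,4,6,7,8}

Derivation:
Constraint 1 (X != U) on D(X)={3,4,6,7,8,10} D(U)={5,6,7,8,9,10}: no change
Constraint 2 (X < U) on D(X)={3,4,6,7,8,10} D(U)={5,6,7,8,9,10}: X {3,4,6,7,8,10}->{3,4,6,7,8}
So after constraint 2: D(X) = {3,4,6,7,8}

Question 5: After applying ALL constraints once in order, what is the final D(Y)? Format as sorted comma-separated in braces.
Constraint 1 (X != U) on D(X)={3,4,6,7,8,10} D(U)={5,6,7,8,9,10}: no change
Constraint 2 (X < U) on D(X)={3,4,6,7,8,10} D(U)={5,6,7,8,9,10}: X {3,4,6,7,8,10}->{3,4,6,7,8}
Constraint 3 (U + Y = X) on D(U)={5,6,7,8,9,10} D(Y)={3,5,7,8,9,10} D(X)={3,4,6,7,8}: U {5,6,7,8,9,10}->{5}; Y {3,5,7,8,9,10}->{3}; X {3,4,6,7,8}->{8}
So after all 3 constraints: D(Y) = {3}

Answer: {3}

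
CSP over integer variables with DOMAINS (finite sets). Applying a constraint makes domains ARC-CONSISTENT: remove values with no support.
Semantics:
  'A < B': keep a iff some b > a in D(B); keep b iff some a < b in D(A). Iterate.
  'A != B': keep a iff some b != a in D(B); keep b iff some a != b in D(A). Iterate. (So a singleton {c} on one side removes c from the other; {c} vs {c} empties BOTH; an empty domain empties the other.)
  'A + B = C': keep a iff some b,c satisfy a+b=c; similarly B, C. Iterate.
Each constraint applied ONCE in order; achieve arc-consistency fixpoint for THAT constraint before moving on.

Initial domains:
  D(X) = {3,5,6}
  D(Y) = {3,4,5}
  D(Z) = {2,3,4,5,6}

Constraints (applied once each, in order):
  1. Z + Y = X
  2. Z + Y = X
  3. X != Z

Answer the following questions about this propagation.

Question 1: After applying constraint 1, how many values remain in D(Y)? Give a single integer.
Answer: 2

Derivation:
Constraint 1 (Z + Y = X) on D(Z)={2,3,4,5,6} D(Y)={3,4,5} D(X)={3,5,6}: Z {2,3,4,5,6}->{2,3}; Y {3,4,5}->{3,4}; X {3,5,6}->{5,6}
So after constraint 1: D(Y)={3,4}, size = 2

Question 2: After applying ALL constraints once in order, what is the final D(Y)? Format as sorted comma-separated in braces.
Constraint 1 (Z + Y = X) on D(Z)={2,3,4,5,6} D(Y)={3,4,5} D(X)={3,5,6}: Z {2,3,4,5,6}->{2,3}; Y {3,4,5}->{3,4}; X {3,5,6}->{5,6}
Constraint 2 (Z + Y = X) on D(Z)={2,3} D(Y)={3,4} D(X)={5,6}: no change
Constraint 3 (X != Z) on D(X)={5,6} D(Z)={2,3}: no change
So after all 3 constraints: D(Y) = {3,4}

Answer: {3,4}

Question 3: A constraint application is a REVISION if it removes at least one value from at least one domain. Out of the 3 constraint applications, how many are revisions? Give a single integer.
Constraint 1 (Z + Y = X) on D(Z)={2,3,4,5,6} D(Y)={3,4,5} D(X)={3,5,6}: Z {2,3,4,5,6}->{2,3}; Y {3,4,5}->{3,4}; X {3,5,6}->{5,6} => REVISION
Constraint 2 (Z + Y = X) on D(Z)={2,3} D(Y)={3,4} D(X)={5,6}: no change => not a revision
Constraint 3 (X != Z) on D(X)={5,6} D(Z)={2,3}: no change => not a revision
Total revisions = 1

Answer: 1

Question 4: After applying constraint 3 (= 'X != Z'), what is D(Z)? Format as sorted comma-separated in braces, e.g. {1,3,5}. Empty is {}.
Answer: {2,3}

Derivation:
Constraint 1 (Z + Y = X) on D(Z)={2,3,4,5,6} D(Y)={3,4,5} D(X)={3,5,6}: Z {2,3,4,5,6}->{2,3}; Y {3,4,5}->{3,4}; X {3,5,6}->{5,6}
Constraint 2 (Z + Y = X) on D(Z)={2,3} D(Y)={3,4} D(X)={5,6}: no change
Constraint 3 (X != Z) on D(X)={5,6} D(Z)={2,3}: no change
So after constraint 3: D(Z) = {2,3}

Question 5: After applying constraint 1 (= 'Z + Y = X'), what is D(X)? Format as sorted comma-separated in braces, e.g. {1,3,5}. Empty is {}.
Constraint 1 (Z + Y = X) on D(Z)={2,3,4,5,6} D(Y)={3,4,5} D(X)={3,5,6}: Z {2,3,4,5,6}->{2,3}; Y {3,4,5}->{3,4}; X {3,5,6}->{5,6}
So after constraint 1: D(X) = {5,6}

Answer: {5,6}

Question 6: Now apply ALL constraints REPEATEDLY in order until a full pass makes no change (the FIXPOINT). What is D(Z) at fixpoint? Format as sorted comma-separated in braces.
pass 0 (initial): D(Z)={2,3,4,5,6}
pass 1: X {3,5,6}->{5,6}; Y {3,4,5}->{3,4}; Z {2,3,4,5,6}->{2,3}
pass 2: no change
Fixpoint after 2 passes: D(Z) = {2,3}

Answer: {2,3}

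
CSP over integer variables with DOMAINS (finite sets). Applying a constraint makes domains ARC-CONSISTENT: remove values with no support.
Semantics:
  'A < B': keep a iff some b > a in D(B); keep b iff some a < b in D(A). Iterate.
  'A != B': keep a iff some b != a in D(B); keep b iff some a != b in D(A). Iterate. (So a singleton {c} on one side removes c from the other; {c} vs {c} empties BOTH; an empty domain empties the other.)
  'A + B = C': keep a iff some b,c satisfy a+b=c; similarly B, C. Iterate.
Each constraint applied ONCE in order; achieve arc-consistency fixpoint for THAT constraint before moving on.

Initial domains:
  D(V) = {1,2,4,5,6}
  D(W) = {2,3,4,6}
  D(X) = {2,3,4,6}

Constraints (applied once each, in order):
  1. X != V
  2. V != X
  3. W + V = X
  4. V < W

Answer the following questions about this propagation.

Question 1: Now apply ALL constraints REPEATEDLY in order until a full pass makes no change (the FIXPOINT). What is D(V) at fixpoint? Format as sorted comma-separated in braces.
pass 0 (initial): D(V)={1,2,4,5,6}
pass 1: V {1,2,4,5,6}->{1,2}; W {2,3,4,6}->{2,3,4}; X {2,3,4,6}->{3,4,6}
pass 2: no change
Fixpoint after 2 passes: D(V) = {1,2}

Answer: {1,2}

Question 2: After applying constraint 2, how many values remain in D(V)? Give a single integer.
Answer: 5

Derivation:
Constraint 1 (X != V) on D(X)={2,3,4,6} D(V)={1,2,4,5,6}: no change
Constraint 2 (V != X) on D(V)={1,2,4,5,6} D(X)={2,3,4,6}: no change
So after constraint 2: D(V)={1,2,4,5,6}, size = 5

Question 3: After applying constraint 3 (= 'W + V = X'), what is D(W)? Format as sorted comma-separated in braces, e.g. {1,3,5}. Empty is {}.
Constraint 1 (X != V) on D(X)={2,3,4,6} D(V)={1,2,4,5,6}: no change
Constraint 2 (V != X) on D(V)={1,2,4,5,6} D(X)={2,3,4,6}: no change
Constraint 3 (W + V = X) on D(W)={2,3,4,6} D(V)={1,2,4,5,6} D(X)={2,3,4,6}: W {2,3,4,6}->{2,3,4}; V {1,2,4,5,6}->{1,2,4}; X {2,3,4,6}->{3,4,6}
So after constraint 3: D(W) = {2,3,4}

Answer: {2,3,4}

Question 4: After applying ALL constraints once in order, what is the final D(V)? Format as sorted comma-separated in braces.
Answer: {1,2}

Derivation:
Constraint 1 (X != V) on D(X)={2,3,4,6} D(V)={1,2,4,5,6}: no change
Constraint 2 (V != X) on D(V)={1,2,4,5,6} D(X)={2,3,4,6}: no change
Constraint 3 (W + V = X) on D(W)={2,3,4,6} D(V)={1,2,4,5,6} D(X)={2,3,4,6}: W {2,3,4,6}->{2,3,4}; V {1,2,4,5,6}->{1,2,4}; X {2,3,4,6}->{3,4,6}
Constraint 4 (V < W) on D(V)={1,2,4} D(W)={2,3,4}: V {1,2,4}->{1,2}
So after all 4 constraints: D(V) = {1,2}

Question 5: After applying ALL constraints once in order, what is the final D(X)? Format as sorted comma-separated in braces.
Constraint 1 (X != V) on D(X)={2,3,4,6} D(V)={1,2,4,5,6}: no change
Constraint 2 (V != X) on D(V)={1,2,4,5,6} D(X)={2,3,4,6}: no change
Constraint 3 (W + V = X) on D(W)={2,3,4,6} D(V)={1,2,4,5,6} D(X)={2,3,4,6}: W {2,3,4,6}->{2,3,4}; V {1,2,4,5,6}->{1,2,4}; X {2,3,4,6}->{3,4,6}
Constraint 4 (V < W) on D(V)={1,2,4} D(W)={2,3,4}: V {1,2,4}->{1,2}
So after all 4 constraints: D(X) = {3,4,6}

Answer: {3,4,6}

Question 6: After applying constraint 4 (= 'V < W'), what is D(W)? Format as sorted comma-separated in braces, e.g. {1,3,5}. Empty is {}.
Constraint 1 (X != V) on D(X)={2,3,4,6} D(V)={1,2,4,5,6}: no change
Constraint 2 (V != X) on D(V)={1,2,4,5,6} D(X)={2,3,4,6}: no change
Constraint 3 (W + V = X) on D(W)={2,3,4,6} D(V)={1,2,4,5,6} D(X)={2,3,4,6}: W {2,3,4,6}->{2,3,4}; V {1,2,4,5,6}->{1,2,4}; X {2,3,4,6}->{3,4,6}
Constraint 4 (V < W) on D(V)={1,2,4} D(W)={2,3,4}: V {1,2,4}->{1,2}
So after constraint 4: D(W) = {2,3,4}

Answer: {2,3,4}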